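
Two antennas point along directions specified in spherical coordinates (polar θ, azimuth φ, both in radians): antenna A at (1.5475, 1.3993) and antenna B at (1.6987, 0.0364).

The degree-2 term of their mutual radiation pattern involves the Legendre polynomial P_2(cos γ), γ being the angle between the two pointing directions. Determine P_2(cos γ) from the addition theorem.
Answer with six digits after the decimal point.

-0.438982

Expand P_2 via completeness: Σ_{m} conj(Y_{2,m}) at Ω₁ times Y_{2,m} at Ω₂ —
  [-2]  conj(Y_{2,-2})(Ω₁) = (-0.363577, 0.129836) ; Y_{2,-2}(Ω₂) = (0.378983, -0.027639) ; Δ = (-0.134201, 0.059255)
  [-1]  conj(Y_{2,-1})(Ω₁) = (0.003070, 0.017727) ; Y_{2,-1}(Ω₂) = (-0.097673, 0.003557) ; Δ = (-0.000363, -0.001721)
  [+0]  conj(Y_{2,0})(Ω₁) = (-0.314878, -0.000000) ; Y_{2,0}(Ω₂) = (-0.299997, 0.000000) ; Δ = (0.094462, 0.000000)
  [+1]  conj(Y_{2,1})(Ω₁) = (-0.003070, 0.017727) ; Y_{2,1}(Ω₂) = (0.097673, 0.003557) ; Δ = (-0.000363, 0.001721)
  [+2]  conj(Y_{2,2})(Ω₁) = (-0.363577, -0.129836) ; Y_{2,2}(Ω₂) = (0.378983, 0.027639) ; Δ = (-0.134201, -0.059255)
Accumulated sum (-0.174665, 0.000000); after 4π/(2l+1) scaling, (-0.438982, 0.000000) ⇒ P_2 = -0.438982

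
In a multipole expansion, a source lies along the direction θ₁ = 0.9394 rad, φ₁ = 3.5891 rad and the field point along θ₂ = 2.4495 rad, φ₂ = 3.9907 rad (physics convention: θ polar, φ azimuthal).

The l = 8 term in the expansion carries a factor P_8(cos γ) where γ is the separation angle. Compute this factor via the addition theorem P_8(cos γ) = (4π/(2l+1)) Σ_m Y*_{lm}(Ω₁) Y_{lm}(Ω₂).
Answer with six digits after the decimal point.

Expand P_8 via completeness: Σ_{m} conj(Y_{8,m}) at Ω₁ times Y_{8,m} at Ω₂ —
  m=-8: (-0.084116, -0.039443) × (0.012374, -0.006916) = (-0.001314, 0.000094)  (running Σ = (-0.001314, 0.000094))
  m=-7: (0.271736, -0.002457) × (0.064508, 0.022778) = (0.017585, 0.006031)  (running Σ = (0.016271, 0.006125))
  m=-6: (-0.395006, 0.194010) × (0.074832, 0.186135) = (-0.065671, -0.059006)  (running Σ = (-0.049400, -0.052882))
  m=-5: (0.226474, -0.287782) × (-0.175686, 0.348575) = (0.060525, 0.129502)  (running Σ = (0.011126, 0.076621))
  m=-4: (0.005251, -0.023568) × (-0.457516, 0.119183) = (0.000406, 0.011408)  (running Σ = (0.011532, 0.088029))
  m=-3: (0.081276, 0.349841) × (-0.187020, -0.126381) = (0.029013, -0.075699)  (running Σ = (0.040545, 0.012330))
  m=-2: (-0.106929, -0.133377) × (0.031725, 0.247635) = (0.029636, -0.030711)  (running Σ = (0.070181, -0.018381))
  m=-1: (-0.260524, -0.125048) × (-0.239935, 0.272635) = (0.096601, -0.041025)  (running Σ = (0.166782, -0.059405))
  m=0: (0.218365, -0.000000) × (0.142890, 0.000000) = (0.031202, 0.000000)  (running Σ = (0.197985, -0.059405))
  m=1: (0.260524, -0.125048) × (0.239935, 0.272635) = (0.096601, 0.041025)  (running Σ = (0.294586, -0.018381))
  m=2: (-0.106929, 0.133377) × (0.031725, -0.247635) = (0.029636, 0.030711)  (running Σ = (0.324222, 0.012330))
  m=3: (-0.081276, 0.349841) × (0.187020, -0.126381) = (0.029013, 0.075699)  (running Σ = (0.353235, 0.088029))
  m=4: (0.005251, 0.023568) × (-0.457516, -0.119183) = (0.000406, -0.011408)  (running Σ = (0.353641, 0.076621))
  m=5: (-0.226474, -0.287782) × (0.175686, 0.348575) = (0.060525, -0.129502)  (running Σ = (0.414167, -0.052882))
  m=6: (-0.395006, -0.194010) × (0.074832, -0.186135) = (-0.065671, 0.059006)  (running Σ = (0.348496, 0.006125))
  m=7: (-0.271736, -0.002457) × (-0.064508, 0.022778) = (0.017585, -0.006031)  (running Σ = (0.366081, 0.000094))
  m=8: (-0.084116, 0.039443) × (0.012374, 0.006916) = (-0.001314, -0.000094)  (running Σ = (0.364767, 0.000000))
Accumulated sum (0.364767, 0.000000); after 4π/(2l+1) scaling, (0.269635, 0.000000) ⇒ P_8 = 0.269635

0.269635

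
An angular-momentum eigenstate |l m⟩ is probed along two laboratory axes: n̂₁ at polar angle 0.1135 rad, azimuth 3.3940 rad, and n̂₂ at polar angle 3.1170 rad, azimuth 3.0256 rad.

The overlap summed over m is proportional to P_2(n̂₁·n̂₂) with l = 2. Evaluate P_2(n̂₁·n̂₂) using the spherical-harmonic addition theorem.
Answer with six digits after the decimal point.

Summing Y*_{l m}(θ₁,φ₁)·Y_{l m}(θ₂,φ₂) over m ∈ [−2, 2]; prefactor 4π/(2·2+1) = 2.513274:
  term(m=-2) = +0.000001+0.000001i   from Y*(Ω₁)=+0.004337+0.002396i, Y(Ω₂)=+0.000227+0.000054i
  term(m=-1) = -0.001540-0.000595i   from Y*(Ω₁)=-0.084179-0.021710i, Y(Ω₂)=+0.018864+0.002198i
  term(m=+0) = +0.389878+0.000000i   from Y*(Ω₁)=+0.618647-0.000000i, Y(Ω₂)=+0.630211+0.000000i
  term(m=+1) = -0.001540+0.000595i   from Y*(Ω₁)=+0.084179-0.021710i, Y(Ω₂)=-0.018864+0.002198i
  term(m=+2) = +0.000001-0.000001i   from Y*(Ω₁)=+0.004337-0.002396i, Y(Ω₂)=+0.000227-0.000054i
Accumulated sum +0.386799-0.000000i; after 4π/(2l+1) scaling, +0.972132-0.000000i ⇒ P_2 = 0.972132

0.972132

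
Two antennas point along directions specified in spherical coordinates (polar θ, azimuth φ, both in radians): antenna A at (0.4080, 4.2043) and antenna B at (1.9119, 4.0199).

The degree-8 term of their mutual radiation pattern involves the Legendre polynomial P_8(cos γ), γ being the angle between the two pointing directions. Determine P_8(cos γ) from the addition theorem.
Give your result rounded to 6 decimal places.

0.238119

Expand P_8 via completeness: Σ_{m} conj(Y_{8,m}) at Ω₁ times Y_{8,m} at Ω₂ —
  [-8]  conj(Y_{8,-8})(Ω₁) = -0.00019 + 0.00025j ; Y_{8,-8}(Ω₂) = 0.23606 - 0.21697j ; Δ = 0.00001 + 0.00010j
  [-7]  conj(Y_{8,-7})(Ω₁) = -0.00118 - 0.00268j ; Y_{8,-7}(Ω₂) = 0.45112 + 0.06129j ; Δ = -0.00037 - 0.00128j
  [-6]  conj(Y_{8,-6})(Ω₁) = 0.01702 + 0.00159j ; Y_{8,-6}(Ω₂) = 0.09466 + 0.15184j ; Δ = 0.00137 + 0.00273j
  [-5]  conj(Y_{8,-5})(Ω₁) = -0.04001 + 0.05834j ; Y_{8,-5}(Ω₂) = 0.08426 - 0.25353j ; Δ = 0.01142 + 0.01506j
  [-4]  conj(Y_{8,-4})(Ω₁) = -0.09424 - 0.18946j ; Y_{8,-4}(Ω₂) = 0.27236 - 0.10615j ; Δ = -0.04578 - 0.04160j
  [-3]  conj(Y_{8,-3})(Ω₁) = 0.43925 + 0.02045j ; Y_{8,-3}(Ω₂) = -0.12376 - 0.06869j ; Δ = -0.05296 - 0.03270j
  [-2]  conj(Y_{8,-2})(Ω₁) = -0.28941 + 0.46718j ; Y_{8,-2}(Ω₂) = -0.05835 - 0.31039j ; Δ = 0.16189 + 0.06257j
  [-1]  conj(Y_{8,-1})(Ω₁) = -0.08799 - 0.15801j ; Y_{8,-1}(Ω₂) = -0.05353 + 0.06453j ; Δ = 0.01491 + 0.00278j
  [+0]  conj(Y_{8,0})(Ω₁) = -0.44326 + 0.00000j ; Y_{8,0}(Ω₂) = -0.31842 + 0.00000j ; Δ = 0.14114 + 0.00000j
  [+1]  conj(Y_{8,1})(Ω₁) = 0.08799 - 0.15801j ; Y_{8,1}(Ω₂) = 0.05353 + 0.06453j ; Δ = 0.01491 - 0.00278j
  [+2]  conj(Y_{8,2})(Ω₁) = -0.28941 - 0.46718j ; Y_{8,2}(Ω₂) = -0.05835 + 0.31039j ; Δ = 0.16189 - 0.06257j
  [+3]  conj(Y_{8,3})(Ω₁) = -0.43925 + 0.02045j ; Y_{8,3}(Ω₂) = 0.12376 - 0.06869j ; Δ = -0.05296 + 0.03270j
  [+4]  conj(Y_{8,4})(Ω₁) = -0.09424 + 0.18946j ; Y_{8,4}(Ω₂) = 0.27236 + 0.10615j ; Δ = -0.04578 + 0.04160j
  [+5]  conj(Y_{8,5})(Ω₁) = 0.04001 + 0.05834j ; Y_{8,5}(Ω₂) = -0.08426 - 0.25353j ; Δ = 0.01142 - 0.01506j
  [+6]  conj(Y_{8,6})(Ω₁) = 0.01702 - 0.00159j ; Y_{8,6}(Ω₂) = 0.09466 - 0.15184j ; Δ = 0.00137 - 0.00273j
  [+7]  conj(Y_{8,7})(Ω₁) = 0.00118 - 0.00268j ; Y_{8,7}(Ω₂) = -0.45112 + 0.06129j ; Δ = -0.00037 + 0.00128j
  [+8]  conj(Y_{8,8})(Ω₁) = -0.00019 - 0.00025j ; Y_{8,8}(Ω₂) = 0.23606 + 0.21697j ; Δ = 0.00001 - 0.00010j
Σ over m = 0.32213 - 0.00000j; ×(4π/17) → 0.23812 - 0.00000j. Real part: 0.238119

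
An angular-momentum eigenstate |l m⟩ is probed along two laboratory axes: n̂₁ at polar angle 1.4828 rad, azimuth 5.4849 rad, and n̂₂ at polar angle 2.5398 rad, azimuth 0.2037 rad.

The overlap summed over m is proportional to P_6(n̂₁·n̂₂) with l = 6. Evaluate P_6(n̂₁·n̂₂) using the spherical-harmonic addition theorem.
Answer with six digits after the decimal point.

Term-by-term m-sum for l=6 (normalisation 4π/13 = 0.966644):
  m=-6: (0.036458, 0.470567) × (0.005432, -0.014946) = (0.007231, 0.002011)  (running Σ = (0.007231, 0.002011))
  m=-5: (-0.095217, 0.108352) × (-0.042084, 0.068289) = (-0.003392, -0.011062)  (running Σ = (0.003839, -0.009051))
  m=-4: (0.321020, -0.016563) × (0.162773, -0.172638) = (0.049394, -0.058116)  (running Σ = (0.053233, -0.067167))
  m=-3: (0.121055, 0.112039) × (-0.357035, 0.250124) = (-0.071244, -0.009723)  (running Σ = (-0.018011, -0.076890))
  m=-2: (-0.007187, -0.278795) × (0.383930, -0.165682) = (-0.048951, -0.105847)  (running Σ = (-0.066962, -0.182737))
  m=-1: (0.120074, -0.123210) × (0.027890, -0.005761) = (0.002639, -0.004128)  (running Σ = (-0.064323, -0.186865))
  m=0: (-0.267482, -0.000000) × (-0.420873, 0.000000) = (0.112576, 0.000000)  (running Σ = (0.048253, -0.186865))
  m=1: (-0.120074, -0.123210) × (-0.027890, -0.005761) = (0.002639, 0.004128)  (running Σ = (0.050892, -0.182737))
  m=2: (-0.007187, 0.278795) × (0.383930, 0.165682) = (-0.048951, 0.105847)  (running Σ = (0.001942, -0.076890))
  m=3: (-0.121055, 0.112039) × (0.357035, 0.250124) = (-0.071244, 0.009723)  (running Σ = (-0.069303, -0.067167))
  m=4: (0.321020, 0.016563) × (0.162773, 0.172638) = (0.049394, 0.058116)  (running Σ = (-0.019909, -0.009051))
  m=5: (0.095217, 0.108352) × (0.042084, 0.068289) = (-0.003392, 0.011062)  (running Σ = (-0.023301, 0.002011))
  m=6: (0.036458, -0.470567) × (0.005432, 0.014946) = (0.007231, -0.002011)  (running Σ = (-0.016069, 0.000000))
Σ over m = (-0.016069, 0.000000); ×(4π/13) → (-0.015533, 0.000000). Real part: -0.015533

-0.015533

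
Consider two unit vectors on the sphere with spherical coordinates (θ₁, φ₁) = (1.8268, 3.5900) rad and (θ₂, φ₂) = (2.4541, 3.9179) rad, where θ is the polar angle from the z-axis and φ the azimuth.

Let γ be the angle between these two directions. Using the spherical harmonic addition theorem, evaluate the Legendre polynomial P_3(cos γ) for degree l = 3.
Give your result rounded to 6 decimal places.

Addition theorem: P_3(cos γ) = (4π/7) Σ_m Y*_{lm}(Ω₁) Y_{lm}(Ω₂), m = −3…3:
  term(m=-3) = +0.022312-0.033534i   from Y*(Ω₁)=-0.084489-0.368176i, Y(Ω₂)=+0.073313+0.077426i
  term(m=-2) = +0.061056-0.046976i   from Y*(Ω₁)=-0.151152-0.189234i, Y(Ω₂)=-0.005783+0.318027i
  term(m=-1) = -0.081926+0.027870i   from Y*(Ω₁)=+0.191415+0.092088i, Y(Ω₂)=-0.290677+0.285440i
  term(m=+0) = +0.000993+0.000000i   from Y*(Ω₁)=+0.253189-0.000000i, Y(Ω₂)=+0.003921+0.000000i
  term(m=+1) = -0.081926-0.027870i   from Y*(Ω₁)=-0.191415+0.092088i, Y(Ω₂)=+0.290677+0.285440i
  term(m=+2) = +0.061056+0.046976i   from Y*(Ω₁)=-0.151152+0.189234i, Y(Ω₂)=-0.005783-0.318027i
  term(m=+3) = +0.022312+0.033534i   from Y*(Ω₁)=+0.084489-0.368176i, Y(Ω₂)=-0.073313+0.077426i
Total Σ_m = +0.003877-0.000000i. Multiply by 1.795196: +0.006959-0.000000i. P_3(cos γ) = 0.006959

0.006959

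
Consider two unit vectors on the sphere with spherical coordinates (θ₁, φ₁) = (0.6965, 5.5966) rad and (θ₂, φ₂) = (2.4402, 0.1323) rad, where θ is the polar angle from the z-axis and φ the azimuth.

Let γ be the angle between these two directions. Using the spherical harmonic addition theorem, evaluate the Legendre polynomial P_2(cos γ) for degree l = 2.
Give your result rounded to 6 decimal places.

Term-by-term m-sum for l=2 (normalisation 4π/5 = 2.513274):
  m=-2: Y*=(0.031214, -0.155884)  Y=(0.155243, -0.042063)  product (-0.001711, -0.025513)
  m=-1: Y*=(0.294041, -0.240999)  Y=(-0.377507, 0.050238)  product (-0.098895, 0.105751)
  m=+0: Y*=(0.241367, -0.000000)  Y=(0.236806, 0.000000)  product (0.057157, 0.000000)
  m=+1: Y*=(-0.294041, -0.240999)  Y=(0.377507, 0.050238)  product (-0.098895, -0.105751)
  m=+2: Y*=(0.031214, 0.155884)  Y=(0.155243, 0.042063)  product (-0.001711, 0.025513)
Accumulated sum (-0.144056, 0.000000); after 4π/(2l+1) scaling, (-0.362052, 0.000000) ⇒ P_2 = -0.362052

-0.362052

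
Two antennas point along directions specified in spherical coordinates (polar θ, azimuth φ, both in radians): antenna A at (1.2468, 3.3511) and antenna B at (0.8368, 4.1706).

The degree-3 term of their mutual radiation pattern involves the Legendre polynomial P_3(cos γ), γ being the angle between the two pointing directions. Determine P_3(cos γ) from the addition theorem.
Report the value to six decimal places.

Addition theorem: P_3(cos γ) = (4π/7) Σ_m Y*_{lm}(Ω₁) Y_{lm}(Ω₂), m = −3…3:
  m=-3: (-0.287506, -0.208975) × (0.170537, 0.009316) = (-0.047084, -0.038316)  (running Σ = (-0.047084, -0.038316))
  m=-2: (0.267088, 0.118958) × (-0.176692, -0.333495) = (-0.007520, -0.110091)  (running Σ = (-0.054604, -0.148407))
  m=-1: (0.147808, 0.031428) × (-0.153865, 0.255648) = (-0.030777, 0.032951)  (running Σ = (-0.085381, -0.115456))
  m=0: (-0.296206, -0.000000) × (-0.189116, 0.000000) = (0.056017, 0.000000)  (running Σ = (-0.029364, -0.115456))
  m=1: (-0.147808, 0.031428) × (0.153865, 0.255648) = (-0.030777, -0.032951)  (running Σ = (-0.060141, -0.148407))
  m=2: (0.267088, -0.118958) × (-0.176692, 0.333495) = (-0.007520, 0.110091)  (running Σ = (-0.067661, -0.038316))
  m=3: (0.287506, -0.208975) × (-0.170537, 0.009316) = (-0.047084, 0.038316)  (running Σ = (-0.114745, 0.000000))
Σ over m = (-0.114745, 0.000000); ×(4π/7) → (-0.205989, 0.000000). Real part: -0.205989

-0.205989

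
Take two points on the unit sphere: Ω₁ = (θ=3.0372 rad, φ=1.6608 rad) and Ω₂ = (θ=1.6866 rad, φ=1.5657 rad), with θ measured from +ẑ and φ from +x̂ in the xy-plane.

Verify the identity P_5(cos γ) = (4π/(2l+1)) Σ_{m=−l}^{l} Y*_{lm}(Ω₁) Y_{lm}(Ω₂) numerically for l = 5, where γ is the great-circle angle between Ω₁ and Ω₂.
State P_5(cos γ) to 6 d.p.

Summing Y*_{l m}(θ₁,φ₁)·Y_{l m}(θ₂,φ₂) over m ∈ [−5, 5]; prefactor 4π/(2·5+1) = 1.142397:
  m=-5: -0.00000 + 0.00001j × 0.01143 - 0.44865j = 0.00000 + 0.00000j  (running Σ = 0.00000 + 0.00000j)
  m=-4: -0.00016 - 0.00006j × -0.16505 - 0.00337j = 0.00003 + 0.00001j  (running Σ = 0.00003 + 0.00001j)
  m=-3: 0.00083 - 0.00298j × 0.00456 - 0.29827j = -0.00089 - 0.00026j  (running Σ = -0.00086 - 0.00025j)
  m=-2: 0.03543 + 0.00645j × -0.18546 - 0.00189j = -0.00656 - 0.00126j  (running Σ = -0.00741 - 0.00151j)
  m=-1: -0.02309 + 0.25589j × 0.00132 - 0.25986j = 0.06647 + 0.00634j  (running Σ = 0.05905 + 0.00483j)
  m=0: -0.86065 + 0.00000j × -0.19022 + 0.00000j = 0.16371 + 0.00000j  (running Σ = 0.22276 + 0.00483j)
  m=1: 0.02309 + 0.25589j × -0.00132 - 0.25986j = 0.06647 - 0.00634j  (running Σ = 0.28923 - 0.00151j)
  m=2: 0.03543 - 0.00645j × -0.18546 + 0.00189j = -0.00656 + 0.00126j  (running Σ = 0.28267 - 0.00025j)
  m=3: -0.00083 - 0.00298j × -0.00456 - 0.29827j = -0.00089 + 0.00026j  (running Σ = 0.28178 + 0.00001j)
  m=4: -0.00016 + 0.00006j × -0.16505 + 0.00337j = 0.00003 - 0.00001j  (running Σ = 0.28181 + 0.00000j)
  m=5: 0.00000 + 0.00001j × -0.01143 - 0.44865j = 0.00000 - 0.00000j  (running Σ = 0.28181 + 0.00000j)
Σ over m = 0.28181 + 0.00000j; ×(4π/11) → 0.32194 + 0.00000j. Real part: 0.321942

0.321942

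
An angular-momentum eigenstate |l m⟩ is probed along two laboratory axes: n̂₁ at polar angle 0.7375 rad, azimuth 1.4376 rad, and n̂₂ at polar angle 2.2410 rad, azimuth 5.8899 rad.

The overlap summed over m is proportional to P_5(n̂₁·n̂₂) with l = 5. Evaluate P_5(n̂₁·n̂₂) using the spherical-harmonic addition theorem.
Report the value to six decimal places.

0.140911

Addition theorem: P_5(cos γ) = (4π/11) Σ_m Y*_{lm}(Ω₁) Y_{lm}(Ω₂), m = −5…5:
  term(m=-5) = (-0.008438, 0.002338)   from Y*(Ω₁)=(0.039426, 0.050177), Y(Ω₂)=(-0.052878, 0.126609)
  term(m=-4) = (-0.038643, -0.065887)   from Y*(Ω₁)=(0.191328, -0.112819), Y(Ω₂)=(0.000806, -0.343892)
  term(m=-3) = (0.119733, -0.120968)   from Y*(Ω₁)=(-0.160842, -0.380863), Y(Ω₂)=(0.156876, 0.380624)
  term(m=-2) = (0.032243, 0.018469)   from Y*(Ω₁)=(-0.352107, 0.096082), Y(Ω₂)=(-0.071905, -0.072074)
  term(m=-1) = (-0.006511, 0.024467)   from Y*(Ω₁)=(-0.010502, -0.078382), Y(Ω₂)=(-0.295707, -0.122689)
  term(m=+0) = (-0.073423, -0.000000)   from Y*(Ω₁)=(-0.384390, -0.000000), Y(Ω₂)=(0.191011, 0.000000)
  term(m=+1) = (-0.006511, -0.024467)   from Y*(Ω₁)=(0.010502, -0.078382), Y(Ω₂)=(0.295707, -0.122689)
  term(m=+2) = (0.032243, -0.018469)   from Y*(Ω₁)=(-0.352107, -0.096082), Y(Ω₂)=(-0.071905, 0.072074)
  term(m=+3) = (0.119733, 0.120968)   from Y*(Ω₁)=(0.160842, -0.380863), Y(Ω₂)=(-0.156876, 0.380624)
  term(m=+4) = (-0.038643, 0.065887)   from Y*(Ω₁)=(0.191328, 0.112819), Y(Ω₂)=(0.000806, 0.343892)
  term(m=+5) = (-0.008438, -0.002338)   from Y*(Ω₁)=(-0.039426, 0.050177), Y(Ω₂)=(0.052878, 0.126609)
Σ over m = (0.123347, -0.000000); ×(4π/11) → (0.140911, -0.000000). Real part: 0.140911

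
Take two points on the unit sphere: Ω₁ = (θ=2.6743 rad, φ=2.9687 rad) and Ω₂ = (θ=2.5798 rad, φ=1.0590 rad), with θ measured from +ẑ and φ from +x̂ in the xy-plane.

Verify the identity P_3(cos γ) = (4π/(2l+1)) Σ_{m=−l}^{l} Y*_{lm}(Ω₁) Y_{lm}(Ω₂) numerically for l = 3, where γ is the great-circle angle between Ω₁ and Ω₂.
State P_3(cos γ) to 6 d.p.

Addition theorem: P_3(cos γ) = (4π/7) Σ_m Y*_{lm}(Ω₁) Y_{lm}(Ω₂), m = −3…3:
  term(m=-3) = +0.002046-0.001266i   from Y*(Ω₁)=-0.033123+0.018907i, Y(Ω₂)=-0.063031+0.002233i
  term(m=-2) = -0.035398-0.028497i   from Y*(Ω₁)=-0.174193+0.062755i, Y(Ω₂)=+0.127702+0.209600i
  term(m=-1) = -0.064207+0.182146i   from Y*(Ω₁)=-0.428142+0.074769i, Y(Ω₂)=+0.217626-0.387428i
  term(m=+0) = +0.060253+0.000000i   from Y*(Ω₁)=-0.328298-0.000000i, Y(Ω₂)=-0.183533+0.000000i
  term(m=+1) = -0.064207-0.182146i   from Y*(Ω₁)=+0.428142+0.074769i, Y(Ω₂)=-0.217626-0.387428i
  term(m=+2) = -0.035398+0.028497i   from Y*(Ω₁)=-0.174193-0.062755i, Y(Ω₂)=+0.127702-0.209600i
  term(m=+3) = +0.002046+0.001266i   from Y*(Ω₁)=+0.033123+0.018907i, Y(Ω₂)=+0.063031+0.002233i
Total Σ_m = -0.134866+0.000000i. Multiply by 1.795196: -0.242110+0.000000i. P_3(cos γ) = -0.242110

-0.242110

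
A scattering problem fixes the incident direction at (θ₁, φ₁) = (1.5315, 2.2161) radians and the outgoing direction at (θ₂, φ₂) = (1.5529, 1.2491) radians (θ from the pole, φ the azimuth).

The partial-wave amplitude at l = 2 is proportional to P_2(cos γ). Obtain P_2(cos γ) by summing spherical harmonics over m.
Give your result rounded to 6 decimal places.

Summing Y*_{l m}(θ₁,φ₁)·Y_{l m}(θ₂,φ₂) over m ∈ [−2, 2]; prefactor 4π/(2·2+1) = 2.513274:
  m=-2: Y*=-0.106654-0.370638i  Y=-0.308946-0.231657i  product -0.052910+0.139214i
  m=-1: Y*=-0.018240+0.024229i  Y=+0.004370-0.013114i  product +0.000238+0.000345i
  m=+0: Y*=-0.313931-0.000000i  Y=-0.315089+0.000000i  product +0.098916+0.000000i
  m=+1: Y*=+0.018240+0.024229i  Y=-0.004370-0.013114i  product +0.000238-0.000345i
  m=+2: Y*=-0.106654+0.370638i  Y=-0.308946+0.231657i  product -0.052910-0.139214i
Σ over m = -0.006429+0.000000i; ×(4π/5) → -0.016157+0.000000i. Real part: -0.016157

-0.016157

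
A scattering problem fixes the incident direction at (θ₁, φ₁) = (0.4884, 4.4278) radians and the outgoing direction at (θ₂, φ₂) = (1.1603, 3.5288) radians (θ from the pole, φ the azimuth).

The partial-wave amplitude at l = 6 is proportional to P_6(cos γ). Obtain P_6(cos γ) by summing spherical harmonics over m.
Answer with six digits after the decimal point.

0.120598

Summing Y*_{l m}(θ₁,φ₁)·Y_{l m}(θ₂,φ₂) over m ∈ [−6, 6]; prefactor 4π/(2·6+1) = 0.966644:
  m=-6: Y*=(0.000703, 0.005107)  Y=(-0.196206, -0.209582)  product (0.000932, -0.001149)
  m=-5: Y*=(-0.033243, -0.004951)  Y=(0.154597, 0.404283)  product (-0.003138, -0.014205)
  m=-4: Y*=(0.054923, -0.118990)  Y=(0.004164, -0.189547)  product (-0.022326, -0.010906)
  m=-3: Y*=(0.249853, 0.217829)  Y=(0.099517, -0.229487)  product (0.074853, -0.035660)
  m=-2: Y*=(-0.424726, 0.271744)  Y=(-0.201538, 0.197159)  product (0.032022, -0.138505)
  m=-1: Y*=(-0.080218, -0.274221)  Y=(-0.147871, 0.060301)  product (0.028398, 0.035712)
  m=+0: Y*=(-0.326121, -0.000000)  Y=(0.296592, 0.000000)  product (-0.096725, -0.000000)
  m=+1: Y*=(0.080218, -0.274221)  Y=(0.147871, 0.060301)  product (0.028398, -0.035712)
  m=+2: Y*=(-0.424726, -0.271744)  Y=(-0.201538, -0.197159)  product (0.032022, 0.138505)
  m=+3: Y*=(-0.249853, 0.217829)  Y=(-0.099517, -0.229487)  product (0.074853, 0.035660)
  m=+4: Y*=(0.054923, 0.118990)  Y=(0.004164, 0.189547)  product (-0.022326, 0.010906)
  m=+5: Y*=(0.033243, -0.004951)  Y=(-0.154597, 0.404283)  product (-0.003138, 0.014205)
  m=+6: Y*=(0.000703, -0.005107)  Y=(-0.196206, 0.209582)  product (0.000932, 0.001149)
Σ over m = (0.124759, 0.000000); ×(4π/13) → (0.120598, 0.000000). Real part: 0.120598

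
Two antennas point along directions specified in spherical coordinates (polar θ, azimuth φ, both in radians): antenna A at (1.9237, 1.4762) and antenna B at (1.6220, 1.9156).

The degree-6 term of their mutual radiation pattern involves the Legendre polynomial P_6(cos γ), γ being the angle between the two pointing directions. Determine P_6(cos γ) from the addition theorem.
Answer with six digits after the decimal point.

Term-by-term m-sum for l=6 (normalisation 4π/13 = 0.966644):
  [-6]  conj(Y_{6,-6})(Ω₁) = -0.27811 + 0.17731j ; Y_{6,-6}(Ω₂) = 0.22896 + 0.42108j ; Δ = -0.13833 - 0.07651j
  [-5]  conj(Y_{6,-5})(Ω₁) = -0.19170 - 0.37462j ; Y_{6,-5}(Ω₂) = 0.08409 - 0.01299j ; Δ = -0.02099 - 0.02901j
  [-4]  conj(Y_{6,-4})(Ω₁) = 0.08072 - 0.03209j ; Y_{6,-4}(Ω₂) = -0.06563 + 0.33838j ; Δ = 0.00556 + 0.02942j
  [-3]  conj(Y_{6,-3})(Ω₁) = -0.08782 - 0.30109j ; Y_{6,-3}(Ω₂) = 0.08481 + 0.05042j ; Δ = 0.00773 - 0.02996j
  [-2]  conj(Y_{6,-2})(Ω₁) = 0.19134 - 0.03664j ; Y_{6,-2}(Ω₂) = -0.23885 + 0.19698j ; Δ = -0.03849 + 0.04644j
  [-1]  conj(Y_{6,-1})(Ω₁) = -0.02382 - 0.25103j ; Y_{6,-1}(Ω₂) = 0.03503 + 0.09754j ; Δ = 0.02365 - 0.01112j
  [+0]  conj(Y_{6,0})(Ω₁) = 0.21878 + 0.00000j ; Y_{6,0}(Ω₂) = -0.30050 + 0.00000j ; Δ = -0.06574 + 0.00000j
  [+1]  conj(Y_{6,1})(Ω₁) = 0.02382 - 0.25103j ; Y_{6,1}(Ω₂) = -0.03503 + 0.09754j ; Δ = 0.02365 + 0.01112j
  [+2]  conj(Y_{6,2})(Ω₁) = 0.19134 + 0.03664j ; Y_{6,2}(Ω₂) = -0.23885 - 0.19698j ; Δ = -0.03849 - 0.04644j
  [+3]  conj(Y_{6,3})(Ω₁) = 0.08782 - 0.30109j ; Y_{6,3}(Ω₂) = -0.08481 + 0.05042j ; Δ = 0.00773 + 0.02996j
  [+4]  conj(Y_{6,4})(Ω₁) = 0.08072 + 0.03209j ; Y_{6,4}(Ω₂) = -0.06563 - 0.33838j ; Δ = 0.00556 - 0.02942j
  [+5]  conj(Y_{6,5})(Ω₁) = 0.19170 - 0.37462j ; Y_{6,5}(Ω₂) = -0.08409 - 0.01299j ; Δ = -0.02099 + 0.02901j
  [+6]  conj(Y_{6,6})(Ω₁) = -0.27811 - 0.17731j ; Y_{6,6}(Ω₂) = 0.22896 - 0.42108j ; Δ = -0.13833 + 0.07651j
Total Σ_m = -0.38746 + 0.00000j. Multiply by 0.966644: -0.37454 + 0.00000j. P_6(cos γ) = -0.374540

-0.374540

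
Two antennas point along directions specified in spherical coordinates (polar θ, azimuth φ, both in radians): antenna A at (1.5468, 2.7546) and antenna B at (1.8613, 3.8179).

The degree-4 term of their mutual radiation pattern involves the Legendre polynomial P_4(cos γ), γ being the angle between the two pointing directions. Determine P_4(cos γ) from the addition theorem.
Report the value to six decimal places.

-0.220199

Summing Y*_{l m}(θ₁,φ₁)·Y_{l m}(θ₂,φ₂) over m ∈ [−4, 4]; prefactor 4π/(2·4+1) = 1.396263:
  m=-4: Y*=(0.010089, -0.441908)  Y=(-0.337954, -0.157603)  product (-0.073056, 0.147755)
  m=-3: Y*=(-0.011956, 0.027522)  Y=(-0.139455, -0.282803)  product (0.009451, -0.000457)
  m=-2: Y*=(-0.238127, 0.232752)  Y=(-0.028295, 0.127619)  product (-0.022966, -0.036975)
  m=-1: Y*=(0.031484, -0.012831)  Y=(-0.245610, 0.197119)  product (-0.005204, 0.009358)
  m=+0: Y*=(0.315531, -0.000000)  Y=(0.081905, 0.000000)  product (0.025843, 0.000000)
  m=+1: Y*=(-0.031484, -0.012831)  Y=(0.245610, 0.197119)  product (-0.005204, -0.009358)
  m=+2: Y*=(-0.238127, -0.232752)  Y=(-0.028295, -0.127619)  product (-0.022966, 0.036975)
  m=+3: Y*=(0.011956, 0.027522)  Y=(0.139455, -0.282803)  product (0.009451, 0.000457)
  m=+4: Y*=(0.010089, 0.441908)  Y=(-0.337954, 0.157603)  product (-0.073056, -0.147755)
Σ over m = (-0.157706, 0.000000); ×(4π/9) → (-0.220199, 0.000000). Real part: -0.220199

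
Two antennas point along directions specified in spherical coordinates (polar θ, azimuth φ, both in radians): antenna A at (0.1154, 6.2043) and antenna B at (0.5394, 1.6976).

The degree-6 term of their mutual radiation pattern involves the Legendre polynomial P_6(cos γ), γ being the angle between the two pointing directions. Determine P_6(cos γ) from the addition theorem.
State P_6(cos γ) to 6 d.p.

-0.411842

Summing Y*_{l m}(θ₁,φ₁)·Y_{l m}(θ₂,φ₂) over m ∈ [−6, 6]; prefactor 4π/(2·6+1) = 0.966644:
  [-6]  conj(Y_{6,-6})(Ω₁) = 0.00000 - 0.00000j ; Y_{6,-6}(Ω₂) = -0.00642 + 0.00612j ; Δ = -0.00000 + 0.00000j
  [-5]  conj(Y_{6,-5})(Ω₁) = 0.00003 - 0.00001j ; Y_{6,-5}(Ω₂) = -0.03040 - 0.04135j ; Δ = -0.00000 - 0.00000j
  [-4]  conj(Y_{6,-4})(Ω₁) = 0.00059 - 0.00019j ; Y_{6,-4}(Ω₂) = 0.15406 - 0.08561j ; Δ = 0.00007 - 0.00008j
  [-3]  conj(Y_{6,-3})(Ω₁) = 0.00754 - 0.00182j ; Y_{6,-3}(Ω₂) = 0.14335 + 0.35848j ; Δ = 0.00173 + 0.00244j
  [-2]  conj(Y_{6,-2})(Ω₁) = 0.06554 - 0.01043j ; Y_{6,-2}(Ω₂) = -0.46858 + 0.12145j ; Δ = -0.02945 + 0.01285j
  [-1]  conj(Y_{6,-1})(Ω₁) = 0.35365 - 0.02796j ; Y_{6,-1}(Ω₂) = -0.01836 - 0.14400j ; Δ = -0.01052 - 0.05041j
  [+0]  conj(Y_{6,0})(Ω₁) = 0.87970 + 0.00000j ; Y_{6,0}(Ω₂) = -0.39756 + 0.00000j ; Δ = -0.34974 + 0.00000j
  [+1]  conj(Y_{6,1})(Ω₁) = -0.35365 - 0.02796j ; Y_{6,1}(Ω₂) = 0.01836 - 0.14400j ; Δ = -0.01052 + 0.05041j
  [+2]  conj(Y_{6,2})(Ω₁) = 0.06554 + 0.01043j ; Y_{6,2}(Ω₂) = -0.46858 - 0.12145j ; Δ = -0.02945 - 0.01285j
  [+3]  conj(Y_{6,3})(Ω₁) = -0.00754 - 0.00182j ; Y_{6,3}(Ω₂) = -0.14335 + 0.35848j ; Δ = 0.00173 - 0.00244j
  [+4]  conj(Y_{6,4})(Ω₁) = 0.00059 + 0.00019j ; Y_{6,4}(Ω₂) = 0.15406 + 0.08561j ; Δ = 0.00007 + 0.00008j
  [+5]  conj(Y_{6,5})(Ω₁) = -0.00003 - 0.00001j ; Y_{6,5}(Ω₂) = 0.03040 - 0.04135j ; Δ = -0.00000 + 0.00000j
  [+6]  conj(Y_{6,6})(Ω₁) = 0.00000 + 0.00000j ; Y_{6,6}(Ω₂) = -0.00642 - 0.00612j ; Δ = -0.00000 - 0.00000j
Σ over m = -0.42605 - 0.00000j; ×(4π/13) → -0.41184 - 0.00000j. Real part: -0.411842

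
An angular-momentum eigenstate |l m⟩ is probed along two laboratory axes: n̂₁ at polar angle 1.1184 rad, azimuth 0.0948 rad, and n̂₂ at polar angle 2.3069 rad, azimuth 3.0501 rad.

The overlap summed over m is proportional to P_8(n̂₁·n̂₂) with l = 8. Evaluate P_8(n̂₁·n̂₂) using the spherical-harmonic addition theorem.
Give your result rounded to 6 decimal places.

-0.161959

Summing Y*_{l m}(θ₁,φ₁)·Y_{l m}(θ₂,φ₂) over m ∈ [−8, 8]; prefactor 4π/(2·8+1) = 0.739198:
  [-8]  conj(Y_{8,-8})(Ω₁) = (0.160214, 0.151788) ; Y_{8,-8}(Ω₂) = (0.034885, 0.031341) ; Δ = (0.000832, 0.010316)
  [-7]  conj(Y_{8,-7})(Ω₁) = (0.337998, 0.264277) ; Y_{8,-7}(Ω₂) = (0.136267, 0.101552) ; Δ = (0.019220, 0.070337)
  [-6]  conj(Y_{8,-6})(Ω₁) = (0.313278, 0.200271) ; Y_{8,-6}(Ω₂) = (0.306504, 0.187479) ; Δ = (0.058474, 0.120117)
  [-5]  conj(Y_{8,-5})(Ω₁) = (-0.024916, -0.012782) ; Y_{8,-5}(Ω₂) = (0.411891, 0.202771) ; Δ = (-0.007671, -0.010317)
  [-4]  conj(Y_{8,-4})(Ω₁) = (-0.327957, -0.130686) ; Y_{8,-4}(Ω₂) = (0.237072, 0.090854) ; Δ = (-0.065876, -0.060778)
  [-3]  conj(Y_{8,-3})(Ω₁) = (-0.145067, -0.042407) ; Y_{8,-3}(Ω₂) = (-0.182735, -0.051455) ; Δ = (0.024327, 0.015214)
  [-2]  conj(Y_{8,-2})(Ω₁) = (0.277297, 0.053215) ; Y_{8,-2}(Ω₂) = (-0.362931, -0.067162) ; Δ = (-0.097066, -0.037937)
  [-1]  conj(Y_{8,-1})(Ω₁) = (0.211411, 0.020102) ; Y_{8,-1}(Ω₂) = (0.024367, 0.002236) ; Δ = (0.005107, 0.000962)
  [+0]  conj(Y_{8,0})(Ω₁) = (-0.254080, -0.000000) ; Y_{8,0}(Ω₂) = (0.369156, 0.000000) ; Δ = (-0.093795, -0.000000)
  [+1]  conj(Y_{8,1})(Ω₁) = (-0.211411, 0.020102) ; Y_{8,1}(Ω₂) = (-0.024367, 0.002236) ; Δ = (0.005107, -0.000962)
  [+2]  conj(Y_{8,2})(Ω₁) = (0.277297, -0.053215) ; Y_{8,2}(Ω₂) = (-0.362931, 0.067162) ; Δ = (-0.097066, 0.037937)
  [+3]  conj(Y_{8,3})(Ω₁) = (0.145067, -0.042407) ; Y_{8,3}(Ω₂) = (0.182735, -0.051455) ; Δ = (0.024327, -0.015214)
  [+4]  conj(Y_{8,4})(Ω₁) = (-0.327957, 0.130686) ; Y_{8,4}(Ω₂) = (0.237072, -0.090854) ; Δ = (-0.065876, 0.060778)
  [+5]  conj(Y_{8,5})(Ω₁) = (0.024916, -0.012782) ; Y_{8,5}(Ω₂) = (-0.411891, 0.202771) ; Δ = (-0.007671, 0.010317)
  [+6]  conj(Y_{8,6})(Ω₁) = (0.313278, -0.200271) ; Y_{8,6}(Ω₂) = (0.306504, -0.187479) ; Δ = (0.058474, -0.120117)
  [+7]  conj(Y_{8,7})(Ω₁) = (-0.337998, 0.264277) ; Y_{8,7}(Ω₂) = (-0.136267, 0.101552) ; Δ = (0.019220, -0.070337)
  [+8]  conj(Y_{8,8})(Ω₁) = (0.160214, -0.151788) ; Y_{8,8}(Ω₂) = (0.034885, -0.031341) ; Δ = (0.000832, -0.010316)
Accumulated sum (-0.219101, 0.000000); after 4π/(2l+1) scaling, (-0.161959, 0.000000) ⇒ P_8 = -0.161959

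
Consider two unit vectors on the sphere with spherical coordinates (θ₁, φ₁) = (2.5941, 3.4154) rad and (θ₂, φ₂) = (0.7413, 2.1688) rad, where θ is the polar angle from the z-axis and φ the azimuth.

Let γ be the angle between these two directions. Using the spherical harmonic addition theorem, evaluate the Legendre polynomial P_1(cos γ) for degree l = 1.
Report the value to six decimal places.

Addition theorem: P_1(cos γ) = (4π/3) Σ_m Y*_{lm}(Ω₁) Y_{lm}(Ω₂), m = −1…1:
  term(m=-1) = +0.013365+0.039771i   from Y*(Ω₁)=-0.173147-0.048630i, Y(Ω₂)=-0.131343-0.192808i
  term(m=+0) = -0.150349-0.000000i   from Y*(Ω₁)=-0.417185-0.000000i, Y(Ω₂)=+0.360389+0.000000i
  term(m=+1) = +0.013365-0.039771i   from Y*(Ω₁)=+0.173147-0.048630i, Y(Ω₂)=+0.131343-0.192808i
Σ over m = -0.123618+0.000000i; ×(4π/3) → -0.517811+0.000000i. Real part: -0.517811

-0.517811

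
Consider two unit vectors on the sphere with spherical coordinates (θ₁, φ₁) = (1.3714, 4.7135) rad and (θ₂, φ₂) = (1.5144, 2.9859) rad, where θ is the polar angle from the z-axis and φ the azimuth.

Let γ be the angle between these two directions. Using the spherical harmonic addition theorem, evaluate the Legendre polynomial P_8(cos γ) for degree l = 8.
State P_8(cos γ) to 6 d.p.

0.096951

Summing Y*_{l m}(θ₁,φ₁)·Y_{l m}(θ₂,φ₂) over m ∈ [−8, 8]; prefactor 4π/(2·8+1) = 0.739198:
  m=-8: 0.43916 + 0.00390j × 0.16262 + 0.48223j = 0.06953 + 0.21241j  (running Σ = 0.06953 + 0.21241j)
  m=-7: -0.00276 + 0.35499j × -0.05317 - 0.10189j = 0.03632 - 0.01859j  (running Σ = 0.10585 + 0.19382j)
  m=-6: 0.13736 + 0.00092j × -0.21109 - 0.28551j = -0.02873 - 0.03941j  (running Σ = 0.07712 + 0.15441j)
  m=-5: -0.00195 + 0.35142j × 0.09558 + 0.09427j = -0.03331 + 0.03341j  (running Σ = 0.04380 + 0.18781j)
  m=-4: 0.02497 + 0.00011j × 0.25066 + 0.18000j = 0.00624 + 0.00452j  (running Σ = 0.05004 + 0.19233j)
  m=-3: -0.00111 + 0.33237j × -0.12766 - 0.06438j = 0.02154 - 0.04236j  (running Σ = 0.07158 + 0.14998j)
  m=-2: -0.02580 - 0.00006j × -0.27441 - 0.08832j = 0.00707 + 0.00229j  (running Σ = 0.07865 + 0.15227j)
  m=-1: -0.00036 + 0.32024j × 0.14483 + 0.02273j = -0.00733 + 0.04637j  (running Σ = 0.07132 + 0.19864j)
  m=0: -0.04069 + 0.00000j × 0.28229 + 0.00000j = -0.01149 + 0.00000j  (running Σ = 0.05984 + 0.19864j)
  m=1: 0.00036 + 0.32024j × -0.14483 + 0.02273j = -0.00733 - 0.04637j  (running Σ = 0.05250 + 0.15227j)
  m=2: -0.02580 + 0.00006j × -0.27441 + 0.08832j = 0.00707 - 0.00229j  (running Σ = 0.05958 + 0.14998j)
  m=3: 0.00111 + 0.33237j × 0.12766 - 0.06438j = 0.02154 + 0.04236j  (running Σ = 0.08112 + 0.19233j)
  m=4: 0.02497 - 0.00011j × 0.25066 - 0.18000j = 0.00624 - 0.00452j  (running Σ = 0.08735 + 0.18781j)
  m=5: 0.00195 + 0.35142j × -0.09558 + 0.09427j = -0.03331 - 0.03341j  (running Σ = 0.05404 + 0.15441j)
  m=6: 0.13736 - 0.00092j × -0.21109 + 0.28551j = -0.02873 + 0.03941j  (running Σ = 0.02531 + 0.19382j)
  m=7: 0.00276 + 0.35499j × 0.05317 - 0.10189j = 0.03632 + 0.01859j  (running Σ = 0.06162 + 0.21241j)
  m=8: 0.43916 - 0.00390j × 0.16262 - 0.48223j = 0.06953 - 0.21241j  (running Σ = 0.13116 - 0.00000j)
Accumulated sum 0.13116 - 0.00000j; after 4π/(2l+1) scaling, 0.09695 - 0.00000j ⇒ P_8 = 0.096951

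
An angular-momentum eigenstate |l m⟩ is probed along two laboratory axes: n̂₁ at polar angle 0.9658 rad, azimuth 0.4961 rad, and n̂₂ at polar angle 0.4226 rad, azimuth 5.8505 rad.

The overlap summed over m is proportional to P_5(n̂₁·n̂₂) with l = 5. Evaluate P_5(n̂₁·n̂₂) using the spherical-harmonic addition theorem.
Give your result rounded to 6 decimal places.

-0.392998

Addition theorem: P_5(cos γ) = (4π/11) Σ_m Y*_{lm}(Ω₁) Y_{lm}(Ω₂), m = −5…5:
  term(m=-5) = -0.000064-0.000939i   from Y*(Ω₁)=-0.137907+0.107272i, Y(Ω₂)=-0.003008+0.004468i
  term(m=-4) = -0.012155-0.007852i   from Y*(Ω₁)=-0.153551+0.349837i, Y(Ω₂)=-0.006032+0.037391i
  term(m=-3) = -0.053399+0.019810i   from Y*(Ω₁)=+0.030319+0.366680i, Y(Ω₂)=+0.041698+0.149076i
  term(m=-2) = +0.002118-0.007183i   from Y*(Ω₁)=-0.010534-0.016127i, Y(Ω₂)=+0.252076+0.296001i
  term(m=-1) = -0.107153-0.143315i   from Y*(Ω₁)=-0.308428-0.166937i, Y(Ω₂)=+0.463216+0.213948i
  term(m=+0) = -0.002707-0.000000i   from Y*(Ω₁)=-0.069944-0.000000i, Y(Ω₂)=+0.038700+0.000000i
  term(m=+1) = -0.107153+0.143315i   from Y*(Ω₁)=+0.308428-0.166937i, Y(Ω₂)=-0.463216+0.213948i
  term(m=+2) = +0.002118+0.007183i   from Y*(Ω₁)=-0.010534+0.016127i, Y(Ω₂)=+0.252076-0.296001i
  term(m=+3) = -0.053399-0.019810i   from Y*(Ω₁)=-0.030319+0.366680i, Y(Ω₂)=-0.041698+0.149076i
  term(m=+4) = -0.012155+0.007852i   from Y*(Ω₁)=-0.153551-0.349837i, Y(Ω₂)=-0.006032-0.037391i
  term(m=+5) = -0.000064+0.000939i   from Y*(Ω₁)=+0.137907+0.107272i, Y(Ω₂)=+0.003008+0.004468i
Total Σ_m = -0.344012-0.000000i. Multiply by 1.142397: -0.392998-0.000000i. P_5(cos γ) = -0.392998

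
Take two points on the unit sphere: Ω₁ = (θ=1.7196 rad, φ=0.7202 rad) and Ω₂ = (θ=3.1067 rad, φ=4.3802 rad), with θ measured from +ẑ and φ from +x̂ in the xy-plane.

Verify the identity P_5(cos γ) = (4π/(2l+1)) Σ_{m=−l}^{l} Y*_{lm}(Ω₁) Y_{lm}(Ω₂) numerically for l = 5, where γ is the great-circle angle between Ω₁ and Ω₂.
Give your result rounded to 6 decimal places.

0.207354

Expand P_5 via completeness: Σ_{m} conj(Y_{5,m}) at Ω₁ times Y_{5,m} at Ω₂ —
  m=-5: (-0.393525, -0.194681) × (-0.000000, -0.000000) = (0.000000, 0.000000)  (running Σ = (0.000000, 0.000000))
  m=-4: (0.201098, -0.053667) × (-0.000001, -0.000002) = (-0.000000, -0.000000)  (running Σ = (-0.000000, -0.000000))
  m=-3: (0.149290, -0.223063) × (0.000099, -0.000064) = (0.000000, -0.000031)  (running Σ = (0.000000, -0.000032))
  m=-2: (0.029845, 0.227584) × (0.003240, 0.002537) = (-0.000481, 0.000813)  (running Σ = (-0.000480, 0.000781))
  m=-1: (0.167240, 0.146740) × (-0.029026, 0.084139) = (-0.017201, 0.009812)  (running Σ = (-0.017681, 0.010593))
  m=0: (-0.233928, -0.000000) × (-0.927078, 0.000000) = (0.216870, 0.000000)  (running Σ = (0.199189, 0.010593))
  m=1: (-0.167240, 0.146740) × (0.029026, 0.084139) = (-0.017201, -0.009812)  (running Σ = (0.181988, 0.000781))
  m=2: (0.029845, -0.227584) × (0.003240, -0.002537) = (-0.000481, -0.000813)  (running Σ = (0.181507, -0.000032))
  m=3: (-0.149290, -0.223063) × (-0.000099, -0.000064) = (0.000000, 0.000031)  (running Σ = (0.181508, -0.000000))
  m=4: (0.201098, 0.053667) × (-0.000001, 0.000002) = (-0.000000, 0.000000)  (running Σ = (0.181507, 0.000000))
  m=5: (0.393525, -0.194681) × (0.000000, -0.000000) = (0.000000, -0.000000)  (running Σ = (0.181507, 0.000000))
Total Σ_m = (0.181507, 0.000000). Multiply by 1.142397: (0.207354, 0.000000). P_5(cos γ) = 0.207354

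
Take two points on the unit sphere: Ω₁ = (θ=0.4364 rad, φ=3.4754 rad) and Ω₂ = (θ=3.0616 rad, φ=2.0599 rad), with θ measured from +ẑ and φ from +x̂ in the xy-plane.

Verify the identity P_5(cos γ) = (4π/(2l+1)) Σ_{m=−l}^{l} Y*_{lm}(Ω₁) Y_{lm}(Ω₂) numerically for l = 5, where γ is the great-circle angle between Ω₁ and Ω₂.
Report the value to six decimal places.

0.052907

Addition theorem: P_5(cos γ) = (4π/11) Σ_m Y*_{lm}(Ω₁) Y_{lm}(Ω₂), m = −5…5:
  term(m=-5) = (0.000000, 0.000000)   from Y*(Ω₁)=(0.000614, -0.006232), Y(Ω₂)=(-0.000001, 0.000001)
  term(m=-4) = (-0.000002, 0.000001)   from Y*(Ω₁)=(0.009909, 0.041284), Y(Ω₂)=(0.000022, 0.000055)
  term(m=-3) = (-0.000105, -0.000209)   from Y*(Ω₁)=(-0.090023, -0.140642), Y(Ω₂)=(0.001394, 0.000145)
  term(m=-2) = (0.008173, -0.002623)   from Y*(Ω₁)=(0.315486, 0.248723), Y(Ω₂)=(0.011934, -0.017724)
  term(m=-1) = (0.015375, 0.098206)   from Y*(Ω₁)=(-0.469135, -0.162689), Y(Ω₂)=(-0.094056, -0.176718)
  term(m=+0) = (-0.000569, 0.000000)   from Y*(Ω₁)=(0.000639, -0.000000), Y(Ω₂)=(-0.891226, 0.000000)
  term(m=+1) = (0.015375, -0.098206)   from Y*(Ω₁)=(0.469135, -0.162689), Y(Ω₂)=(0.094056, -0.176718)
  term(m=+2) = (0.008173, 0.002623)   from Y*(Ω₁)=(0.315486, -0.248723), Y(Ω₂)=(0.011934, 0.017724)
  term(m=+3) = (-0.000105, 0.000209)   from Y*(Ω₁)=(0.090023, -0.140642), Y(Ω₂)=(-0.001394, 0.000145)
  term(m=+4) = (-0.000002, -0.000001)   from Y*(Ω₁)=(0.009909, -0.041284), Y(Ω₂)=(0.000022, -0.000055)
  term(m=+5) = (0.000000, -0.000000)   from Y*(Ω₁)=(-0.000614, -0.006232), Y(Ω₂)=(0.000001, 0.000001)
Accumulated sum (0.046313, 0.000000); after 4π/(2l+1) scaling, (0.052907, 0.000000) ⇒ P_5 = 0.052907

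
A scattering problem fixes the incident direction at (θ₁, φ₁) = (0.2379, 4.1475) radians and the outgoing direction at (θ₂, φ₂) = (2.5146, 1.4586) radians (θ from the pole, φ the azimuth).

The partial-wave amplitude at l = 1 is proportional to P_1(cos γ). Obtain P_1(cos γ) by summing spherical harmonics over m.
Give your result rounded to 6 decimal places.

-0.911326

Expand P_1 via completeness: Σ_{m} conj(Y_{1,m}) at Ω₁ times Y_{1,m} at Ω₂ —
  m=-1: (-0.043586, -0.068771) × (0.022695, -0.201431) = (-0.014842, 0.007219)  (running Σ = (-0.014842, 0.007219))
  m=0: (0.474841, -0.000000) × (-0.395668, 0.000000) = (-0.187879, 0.000000)  (running Σ = (-0.202721, 0.007219))
  m=1: (0.043586, -0.068771) × (-0.022695, -0.201431) = (-0.014842, -0.007219)  (running Σ = (-0.217563, 0.000000))
Accumulated sum (-0.217563, 0.000000); after 4π/(2l+1) scaling, (-0.911326, 0.000000) ⇒ P_1 = -0.911326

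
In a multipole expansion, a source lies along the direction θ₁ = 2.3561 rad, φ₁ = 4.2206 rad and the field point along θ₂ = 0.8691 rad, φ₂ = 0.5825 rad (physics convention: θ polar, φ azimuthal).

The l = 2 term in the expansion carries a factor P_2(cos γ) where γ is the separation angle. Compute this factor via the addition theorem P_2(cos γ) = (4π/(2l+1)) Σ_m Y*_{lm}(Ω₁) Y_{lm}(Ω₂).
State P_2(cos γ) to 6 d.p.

Expand P_2 via completeness: Σ_{m} conj(Y_{2,m}) at Ω₁ times Y_{2,m} at Ω₂ —
  term(m=-2) = 0.02377 + 0.03646j   from Y*(Ω₁)=-0.10703 + 0.16081j, Y(Ω₂)=0.08894 - 0.20702j
  term(m=-1) = 0.12936 + 0.07008j   from Y*(Ω₁)=0.18240 + 0.34050j, Y(Ω₂)=0.31806 - 0.20952j
  term(m=+0) = 0.01243 + 0.00000j   from Y*(Ω₁)=0.15761 + 0.00000j, Y(Ω₂)=0.07887 + 0.00000j
  term(m=+1) = 0.12936 - 0.07008j   from Y*(Ω₁)=-0.18240 + 0.34050j, Y(Ω₂)=-0.31806 - 0.20952j
  term(m=+2) = 0.02377 - 0.03646j   from Y*(Ω₁)=-0.10703 - 0.16081j, Y(Ω₂)=0.08894 + 0.20702j
Total Σ_m = 0.31869 - 0.00000j. Multiply by 2.513274: 0.80095 - 0.00000j. P_2(cos γ) = 0.800953

0.800953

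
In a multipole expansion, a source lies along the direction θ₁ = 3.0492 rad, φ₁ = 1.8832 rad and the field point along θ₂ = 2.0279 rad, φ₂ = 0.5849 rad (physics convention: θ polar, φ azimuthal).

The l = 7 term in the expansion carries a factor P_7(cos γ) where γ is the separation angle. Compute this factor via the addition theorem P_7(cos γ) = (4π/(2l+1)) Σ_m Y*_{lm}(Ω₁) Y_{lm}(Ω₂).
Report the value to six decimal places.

0.139005

Expand P_7 via completeness: Σ_{m} conj(Y_{7,m}) at Ω₁ times Y_{7,m} at Ω₂ —
  m=-7: Y*=0.00000 + 0.00000j  Y=-0.13574 + 0.19091j  product -0.00000 + 0.00000j
  m=-6: Y*=-0.00000 + 0.00000j  Y=0.40227 - 0.15501j  product 0.00000 + 0.00000j
  m=-5: Y*=-0.00003 + 0.00000j  Y=-0.31943 - 0.07046j  product 0.00001 + 0.00000j
  m=-4: Y*=-0.00017 - 0.00050j  Y=-0.06829 - 0.07059j  product -0.00002 + 0.00005j
  m=-3: Y*=0.00547 - 0.00402j  Y=0.06476 + 0.34817j  product 0.00175 + 0.00164j
  m=-2: Y*=0.05003 + 0.03608j  Y=0.02173 - 0.05125j  product 0.00294 - 0.00178j
  m=-1: Y*=-0.10936 + 0.33860j  Y=0.27170 - 0.17992j  product 0.03121 + 0.11168j
  m=+0: Y*=-0.96578 + 0.00000j  Y=-0.09750 + 0.00000j  product 0.09416 + 0.00000j
  m=+1: Y*=0.10936 + 0.33860j  Y=-0.27170 - 0.17992j  product 0.03121 - 0.11168j
  m=+2: Y*=0.05003 - 0.03608j  Y=0.02173 + 0.05125j  product 0.00294 + 0.00178j
  m=+3: Y*=-0.00547 - 0.00402j  Y=-0.06476 + 0.34817j  product 0.00175 - 0.00164j
  m=+4: Y*=-0.00017 + 0.00050j  Y=-0.06829 + 0.07059j  product -0.00002 - 0.00005j
  m=+5: Y*=0.00003 + 0.00000j  Y=0.31943 - 0.07046j  product 0.00001 - 0.00000j
  m=+6: Y*=-0.00000 - 0.00000j  Y=0.40227 + 0.15501j  product 0.00000 - 0.00000j
  m=+7: Y*=-0.00000 + 0.00000j  Y=0.13574 + 0.19091j  product -0.00000 - 0.00000j
Total Σ_m = 0.16592 - 0.00000j. Multiply by 0.837758: 0.13900 - 0.00000j. P_7(cos γ) = 0.139005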